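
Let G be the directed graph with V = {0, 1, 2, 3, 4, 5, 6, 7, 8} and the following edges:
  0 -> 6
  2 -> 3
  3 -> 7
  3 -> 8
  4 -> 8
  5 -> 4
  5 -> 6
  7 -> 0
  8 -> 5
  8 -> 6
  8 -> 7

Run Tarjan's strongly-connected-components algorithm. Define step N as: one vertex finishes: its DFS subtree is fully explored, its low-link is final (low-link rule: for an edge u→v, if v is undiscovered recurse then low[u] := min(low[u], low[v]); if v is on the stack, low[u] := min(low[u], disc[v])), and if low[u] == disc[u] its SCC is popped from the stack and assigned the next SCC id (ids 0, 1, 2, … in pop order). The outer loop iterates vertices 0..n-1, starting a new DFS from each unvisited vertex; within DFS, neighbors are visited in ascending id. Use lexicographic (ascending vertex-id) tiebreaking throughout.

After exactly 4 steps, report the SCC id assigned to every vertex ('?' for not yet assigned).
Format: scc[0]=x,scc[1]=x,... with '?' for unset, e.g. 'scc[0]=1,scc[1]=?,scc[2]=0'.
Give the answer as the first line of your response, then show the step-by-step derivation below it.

scc[0]=1,scc[1]=2,scc[2]=?,scc[3]=?,scc[4]=?,scc[5]=?,scc[6]=0,scc[7]=3,scc[8]=?

step 1: low=(low[0]=0,low[1]=?,low[2]=?,low[3]=?,low[4]=?,low[5]=?,low[6]=1,low[7]=?,low[8]=?); scc=(scc[0]=?,scc[1]=?,scc[2]=?,scc[3]=?,scc[4]=?,scc[5]=?,scc[6]=0,scc[7]=?,scc[8]=?)
step 2: low=(low[0]=0,low[1]=?,low[2]=?,low[3]=?,low[4]=?,low[5]=?,low[6]=1,low[7]=?,low[8]=?); scc=(scc[0]=1,scc[1]=?,scc[2]=?,scc[3]=?,scc[4]=?,scc[5]=?,scc[6]=0,scc[7]=?,scc[8]=?)
step 3: low=(low[0]=0,low[1]=2,low[2]=?,low[3]=?,low[4]=?,low[5]=?,low[6]=1,low[7]=?,low[8]=?); scc=(scc[0]=1,scc[1]=2,scc[2]=?,scc[3]=?,scc[4]=?,scc[5]=?,scc[6]=0,scc[7]=?,scc[8]=?)
step 4: low=(low[0]=0,low[1]=2,low[2]=3,low[3]=4,low[4]=?,low[5]=?,low[6]=1,low[7]=5,low[8]=?); scc=(scc[0]=1,scc[1]=2,scc[2]=?,scc[3]=?,scc[4]=?,scc[5]=?,scc[6]=0,scc[7]=3,scc[8]=?)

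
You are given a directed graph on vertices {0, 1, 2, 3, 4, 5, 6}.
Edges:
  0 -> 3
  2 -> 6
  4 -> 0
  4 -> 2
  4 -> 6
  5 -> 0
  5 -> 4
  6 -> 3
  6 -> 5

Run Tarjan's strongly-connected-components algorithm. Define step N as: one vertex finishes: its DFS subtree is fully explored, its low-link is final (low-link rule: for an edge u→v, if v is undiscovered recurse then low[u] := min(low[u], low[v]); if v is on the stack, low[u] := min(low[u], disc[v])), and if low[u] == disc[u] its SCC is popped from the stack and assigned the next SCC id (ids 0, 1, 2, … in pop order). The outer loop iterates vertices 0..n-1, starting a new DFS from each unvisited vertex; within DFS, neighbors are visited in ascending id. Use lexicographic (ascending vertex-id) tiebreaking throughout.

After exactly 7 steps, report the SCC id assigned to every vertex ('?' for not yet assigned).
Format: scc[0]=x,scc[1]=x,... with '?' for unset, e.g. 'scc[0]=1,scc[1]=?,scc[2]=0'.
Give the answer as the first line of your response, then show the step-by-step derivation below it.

scc[0]=1,scc[1]=2,scc[2]=3,scc[3]=0,scc[4]=3,scc[5]=3,scc[6]=3

step 1: low=(low[0]=0,low[1]=?,low[2]=?,low[3]=1,low[4]=?,low[5]=?,low[6]=?); scc=(scc[0]=?,scc[1]=?,scc[2]=?,scc[3]=0,scc[4]=?,scc[5]=?,scc[6]=?)
step 2: low=(low[0]=0,low[1]=?,low[2]=?,low[3]=1,low[4]=?,low[5]=?,low[6]=?); scc=(scc[0]=1,scc[1]=?,scc[2]=?,scc[3]=0,scc[4]=?,scc[5]=?,scc[6]=?)
step 3: low=(low[0]=0,low[1]=2,low[2]=?,low[3]=1,low[4]=?,low[5]=?,low[6]=?); scc=(scc[0]=1,scc[1]=2,scc[2]=?,scc[3]=0,scc[4]=?,scc[5]=?,scc[6]=?)
step 4: low=(low[0]=0,low[1]=2,low[2]=3,low[3]=1,low[4]=3,low[5]=5,low[6]=4); scc=(scc[0]=1,scc[1]=2,scc[2]=?,scc[3]=0,scc[4]=?,scc[5]=?,scc[6]=?)
step 5: low=(low[0]=0,low[1]=2,low[2]=3,low[3]=1,low[4]=3,low[5]=3,low[6]=4); scc=(scc[0]=1,scc[1]=2,scc[2]=?,scc[3]=0,scc[4]=?,scc[5]=?,scc[6]=?)
step 6: low=(low[0]=0,low[1]=2,low[2]=3,low[3]=1,low[4]=3,low[5]=3,low[6]=3); scc=(scc[0]=1,scc[1]=2,scc[2]=?,scc[3]=0,scc[4]=?,scc[5]=?,scc[6]=?)
step 7: low=(low[0]=0,low[1]=2,low[2]=3,low[3]=1,low[4]=3,low[5]=3,low[6]=3); scc=(scc[0]=1,scc[1]=2,scc[2]=3,scc[3]=0,scc[4]=3,scc[5]=3,scc[6]=3)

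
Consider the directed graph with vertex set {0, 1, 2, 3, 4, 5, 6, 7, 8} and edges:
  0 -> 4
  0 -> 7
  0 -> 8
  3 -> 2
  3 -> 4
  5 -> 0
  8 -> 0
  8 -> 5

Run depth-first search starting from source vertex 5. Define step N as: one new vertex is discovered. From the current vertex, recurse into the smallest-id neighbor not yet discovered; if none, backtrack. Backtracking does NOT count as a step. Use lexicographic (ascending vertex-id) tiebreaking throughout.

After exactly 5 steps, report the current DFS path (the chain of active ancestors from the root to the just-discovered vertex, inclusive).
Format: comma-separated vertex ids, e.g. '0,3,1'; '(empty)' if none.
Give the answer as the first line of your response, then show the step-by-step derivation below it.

5,0,8

step 1: discover 5; path=5; order=5
step 2: discover 0; path=5>0; order=5,0
step 3: discover 4; path=5>0>4; order=5,0,4
step 4: discover 7; path=5>0>7; order=5,0,4,7
step 5: discover 8; path=5>0>8; order=5,0,4,7,8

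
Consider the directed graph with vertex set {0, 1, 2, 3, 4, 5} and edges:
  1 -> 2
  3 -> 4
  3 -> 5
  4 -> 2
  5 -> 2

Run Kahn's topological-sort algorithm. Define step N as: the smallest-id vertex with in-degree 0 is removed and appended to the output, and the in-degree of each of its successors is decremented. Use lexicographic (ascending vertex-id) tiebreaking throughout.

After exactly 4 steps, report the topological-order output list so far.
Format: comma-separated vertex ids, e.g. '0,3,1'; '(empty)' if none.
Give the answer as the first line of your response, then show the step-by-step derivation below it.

0,1,3,4

step 1: output 0; order=[0]; indeg=(0,0,3,0,1,1)
step 2: output 1; order=[0,1]; indeg=(0,0,2,0,1,1)
step 3: output 3; order=[0,1,3]; indeg=(0,0,2,0,0,0)
step 4: output 4; order=[0,1,3,4]; indeg=(0,0,1,0,0,0)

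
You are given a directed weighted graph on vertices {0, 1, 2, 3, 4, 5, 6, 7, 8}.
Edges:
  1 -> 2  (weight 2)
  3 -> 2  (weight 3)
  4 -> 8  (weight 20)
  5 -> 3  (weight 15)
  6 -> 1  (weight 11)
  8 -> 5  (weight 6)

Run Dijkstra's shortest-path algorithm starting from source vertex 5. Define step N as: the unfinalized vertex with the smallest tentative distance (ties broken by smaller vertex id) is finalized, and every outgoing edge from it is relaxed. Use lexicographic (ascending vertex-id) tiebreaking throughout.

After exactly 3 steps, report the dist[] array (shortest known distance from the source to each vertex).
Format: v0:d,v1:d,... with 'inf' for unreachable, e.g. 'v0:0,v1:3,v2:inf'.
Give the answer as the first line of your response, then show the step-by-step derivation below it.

v0:inf,v1:inf,v2:18,v3:15,v4:inf,v5:0,v6:inf,v7:inf,v8:inf

step 1: dist = v0:inf,v1:inf,v2:inf,v3:15,v4:inf,v5:0,v6:inf,v7:inf,v8:inf
step 2: dist = v0:inf,v1:inf,v2:18,v3:15,v4:inf,v5:0,v6:inf,v7:inf,v8:inf
step 3: dist = v0:inf,v1:inf,v2:18,v3:15,v4:inf,v5:0,v6:inf,v7:inf,v8:inf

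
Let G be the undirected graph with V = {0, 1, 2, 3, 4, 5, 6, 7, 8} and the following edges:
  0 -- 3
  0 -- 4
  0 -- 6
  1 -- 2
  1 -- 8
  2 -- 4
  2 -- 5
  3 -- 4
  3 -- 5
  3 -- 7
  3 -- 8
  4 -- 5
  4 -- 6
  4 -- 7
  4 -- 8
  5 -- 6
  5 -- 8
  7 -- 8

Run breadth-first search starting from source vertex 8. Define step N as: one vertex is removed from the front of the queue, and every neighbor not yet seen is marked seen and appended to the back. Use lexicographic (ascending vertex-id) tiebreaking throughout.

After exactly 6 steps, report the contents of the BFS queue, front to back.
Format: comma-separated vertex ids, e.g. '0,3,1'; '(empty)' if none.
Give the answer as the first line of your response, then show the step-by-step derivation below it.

2,0,6

step 1: dequeue 8; queue=[1,3,4,5,7]; order=8
step 2: dequeue 1; queue=[3,4,5,7,2]; order=8,1
step 3: dequeue 3; queue=[4,5,7,2,0]; order=8,1,3
step 4: dequeue 4; queue=[5,7,2,0,6]; order=8,1,3,4
step 5: dequeue 5; queue=[7,2,0,6]; order=8,1,3,4,5
step 6: dequeue 7; queue=[2,0,6]; order=8,1,3,4,5,7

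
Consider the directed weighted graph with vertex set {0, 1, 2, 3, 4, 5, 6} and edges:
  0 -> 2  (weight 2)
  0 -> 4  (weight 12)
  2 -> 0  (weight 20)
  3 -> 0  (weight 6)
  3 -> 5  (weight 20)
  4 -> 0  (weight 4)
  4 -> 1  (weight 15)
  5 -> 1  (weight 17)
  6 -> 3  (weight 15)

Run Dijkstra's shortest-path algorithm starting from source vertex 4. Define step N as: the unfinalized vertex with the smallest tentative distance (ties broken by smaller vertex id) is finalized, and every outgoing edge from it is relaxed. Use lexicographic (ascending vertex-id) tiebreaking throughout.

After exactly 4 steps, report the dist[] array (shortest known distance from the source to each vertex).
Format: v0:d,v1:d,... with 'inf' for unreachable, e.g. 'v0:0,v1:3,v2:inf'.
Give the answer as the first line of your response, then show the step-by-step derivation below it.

v0:4,v1:15,v2:6,v3:inf,v4:0,v5:inf,v6:inf

step 1: dist = v0:4,v1:15,v2:inf,v3:inf,v4:0,v5:inf,v6:inf
step 2: dist = v0:4,v1:15,v2:6,v3:inf,v4:0,v5:inf,v6:inf
step 3: dist = v0:4,v1:15,v2:6,v3:inf,v4:0,v5:inf,v6:inf
step 4: dist = v0:4,v1:15,v2:6,v3:inf,v4:0,v5:inf,v6:inf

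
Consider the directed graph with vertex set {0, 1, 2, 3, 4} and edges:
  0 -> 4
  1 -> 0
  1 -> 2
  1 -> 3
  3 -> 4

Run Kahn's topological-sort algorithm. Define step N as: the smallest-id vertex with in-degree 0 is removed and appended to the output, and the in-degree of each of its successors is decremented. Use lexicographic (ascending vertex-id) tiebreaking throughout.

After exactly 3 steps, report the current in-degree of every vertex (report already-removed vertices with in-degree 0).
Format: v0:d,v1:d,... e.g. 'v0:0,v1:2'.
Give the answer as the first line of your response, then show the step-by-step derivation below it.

v0:0,v1:0,v2:0,v3:0,v4:1

step 1: output 1; order=[1]; indeg=(0,0,0,0,2)
step 2: output 0; order=[1,0]; indeg=(0,0,0,0,1)
step 3: output 2; order=[1,0,2]; indeg=(0,0,0,0,1)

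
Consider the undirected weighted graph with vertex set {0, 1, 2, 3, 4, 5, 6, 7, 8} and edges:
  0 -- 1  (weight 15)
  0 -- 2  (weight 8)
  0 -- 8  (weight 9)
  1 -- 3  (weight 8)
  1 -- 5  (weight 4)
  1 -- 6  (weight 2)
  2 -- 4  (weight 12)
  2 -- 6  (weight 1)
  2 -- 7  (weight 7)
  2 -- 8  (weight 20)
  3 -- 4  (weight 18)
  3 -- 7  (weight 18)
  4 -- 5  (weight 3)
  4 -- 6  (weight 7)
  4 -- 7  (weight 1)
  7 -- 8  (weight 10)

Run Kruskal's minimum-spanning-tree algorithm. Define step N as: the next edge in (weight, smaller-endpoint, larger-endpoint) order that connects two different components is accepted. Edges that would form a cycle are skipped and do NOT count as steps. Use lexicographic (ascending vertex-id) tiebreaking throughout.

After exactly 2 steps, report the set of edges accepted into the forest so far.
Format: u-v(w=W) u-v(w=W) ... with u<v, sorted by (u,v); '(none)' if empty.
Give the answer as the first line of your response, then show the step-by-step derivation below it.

2-6(w=1) 4-7(w=1)

step 1: add edge 2-6 (w=1); MST = {2-6(w=1)}
step 2: add edge 4-7 (w=1); MST = {2-6(w=1) 4-7(w=1)}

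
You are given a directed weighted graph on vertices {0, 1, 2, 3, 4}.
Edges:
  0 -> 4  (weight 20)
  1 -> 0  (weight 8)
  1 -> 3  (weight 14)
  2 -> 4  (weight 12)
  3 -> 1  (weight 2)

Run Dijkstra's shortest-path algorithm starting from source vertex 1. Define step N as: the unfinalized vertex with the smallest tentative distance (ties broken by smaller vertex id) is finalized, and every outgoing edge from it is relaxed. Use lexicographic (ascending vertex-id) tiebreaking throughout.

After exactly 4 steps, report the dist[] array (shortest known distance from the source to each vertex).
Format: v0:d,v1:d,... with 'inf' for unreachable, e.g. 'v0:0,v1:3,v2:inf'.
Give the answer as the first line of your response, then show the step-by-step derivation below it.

v0:8,v1:0,v2:inf,v3:14,v4:28

step 1: dist = v0:8,v1:0,v2:inf,v3:14,v4:inf
step 2: dist = v0:8,v1:0,v2:inf,v3:14,v4:28
step 3: dist = v0:8,v1:0,v2:inf,v3:14,v4:28
step 4: dist = v0:8,v1:0,v2:inf,v3:14,v4:28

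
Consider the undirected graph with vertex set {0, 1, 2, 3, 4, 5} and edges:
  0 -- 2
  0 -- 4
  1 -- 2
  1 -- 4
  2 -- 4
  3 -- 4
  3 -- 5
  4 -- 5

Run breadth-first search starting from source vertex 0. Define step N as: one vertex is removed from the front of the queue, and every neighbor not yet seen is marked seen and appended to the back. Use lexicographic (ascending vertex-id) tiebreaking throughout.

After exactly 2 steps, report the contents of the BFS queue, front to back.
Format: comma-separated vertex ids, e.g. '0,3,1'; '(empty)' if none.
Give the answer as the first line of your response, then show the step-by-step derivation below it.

4,1

step 1: dequeue 0; queue=[2,4]; order=0
step 2: dequeue 2; queue=[4,1]; order=0,2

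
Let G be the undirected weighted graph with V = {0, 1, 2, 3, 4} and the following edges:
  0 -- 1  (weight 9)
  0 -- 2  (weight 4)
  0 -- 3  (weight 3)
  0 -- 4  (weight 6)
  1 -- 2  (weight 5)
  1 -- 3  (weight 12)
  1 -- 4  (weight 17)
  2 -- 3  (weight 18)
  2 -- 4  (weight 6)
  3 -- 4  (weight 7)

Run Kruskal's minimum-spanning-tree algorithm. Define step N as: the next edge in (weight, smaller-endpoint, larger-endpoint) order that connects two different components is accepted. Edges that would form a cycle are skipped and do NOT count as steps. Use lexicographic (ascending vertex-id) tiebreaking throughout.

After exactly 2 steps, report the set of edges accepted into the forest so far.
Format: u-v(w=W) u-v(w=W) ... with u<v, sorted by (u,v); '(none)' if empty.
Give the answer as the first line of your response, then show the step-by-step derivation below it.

0-2(w=4) 0-3(w=3)

step 1: add edge 0-3 (w=3); MST = {0-3(w=3)}
step 2: add edge 0-2 (w=4); MST = {0-2(w=4) 0-3(w=3)}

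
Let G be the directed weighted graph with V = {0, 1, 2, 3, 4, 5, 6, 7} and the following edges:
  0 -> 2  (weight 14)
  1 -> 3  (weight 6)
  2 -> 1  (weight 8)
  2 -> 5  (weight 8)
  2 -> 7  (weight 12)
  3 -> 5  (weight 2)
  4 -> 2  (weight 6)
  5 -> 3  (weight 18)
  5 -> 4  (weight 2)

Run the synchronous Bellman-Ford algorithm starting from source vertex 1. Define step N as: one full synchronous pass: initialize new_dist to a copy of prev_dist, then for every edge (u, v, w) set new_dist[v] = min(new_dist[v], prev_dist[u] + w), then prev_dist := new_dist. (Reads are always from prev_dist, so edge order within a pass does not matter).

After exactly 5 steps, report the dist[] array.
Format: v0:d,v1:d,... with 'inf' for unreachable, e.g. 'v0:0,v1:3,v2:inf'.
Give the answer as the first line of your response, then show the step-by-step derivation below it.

v0:inf,v1:0,v2:16,v3:6,v4:10,v5:8,v6:inf,v7:28

step 1: dist = v0:inf,v1:0,v2:inf,v3:6,v4:inf,v5:inf,v6:inf,v7:inf
step 2: dist = v0:inf,v1:0,v2:inf,v3:6,v4:inf,v5:8,v6:inf,v7:inf
step 3: dist = v0:inf,v1:0,v2:inf,v3:6,v4:10,v5:8,v6:inf,v7:inf
step 4: dist = v0:inf,v1:0,v2:16,v3:6,v4:10,v5:8,v6:inf,v7:inf
step 5: dist = v0:inf,v1:0,v2:16,v3:6,v4:10,v5:8,v6:inf,v7:28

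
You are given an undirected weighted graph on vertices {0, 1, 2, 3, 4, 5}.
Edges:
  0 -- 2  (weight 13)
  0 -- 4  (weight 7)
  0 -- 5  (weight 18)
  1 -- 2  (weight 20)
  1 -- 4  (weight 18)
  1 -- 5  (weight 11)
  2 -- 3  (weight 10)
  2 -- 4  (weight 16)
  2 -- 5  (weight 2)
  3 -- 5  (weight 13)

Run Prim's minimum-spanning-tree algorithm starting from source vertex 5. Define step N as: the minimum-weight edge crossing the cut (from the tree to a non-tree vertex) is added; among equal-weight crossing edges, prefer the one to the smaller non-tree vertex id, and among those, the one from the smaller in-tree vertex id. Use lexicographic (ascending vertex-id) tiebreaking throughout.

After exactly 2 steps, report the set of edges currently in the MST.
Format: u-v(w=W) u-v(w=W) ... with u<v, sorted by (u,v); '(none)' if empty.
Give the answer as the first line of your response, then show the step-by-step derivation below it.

2-3(w=10) 2-5(w=2)

step 1: add edge 2-5 (w=2); MST = {2-5(w=2)}
step 2: add edge 2-3 (w=10); MST = {2-3(w=10) 2-5(w=2)}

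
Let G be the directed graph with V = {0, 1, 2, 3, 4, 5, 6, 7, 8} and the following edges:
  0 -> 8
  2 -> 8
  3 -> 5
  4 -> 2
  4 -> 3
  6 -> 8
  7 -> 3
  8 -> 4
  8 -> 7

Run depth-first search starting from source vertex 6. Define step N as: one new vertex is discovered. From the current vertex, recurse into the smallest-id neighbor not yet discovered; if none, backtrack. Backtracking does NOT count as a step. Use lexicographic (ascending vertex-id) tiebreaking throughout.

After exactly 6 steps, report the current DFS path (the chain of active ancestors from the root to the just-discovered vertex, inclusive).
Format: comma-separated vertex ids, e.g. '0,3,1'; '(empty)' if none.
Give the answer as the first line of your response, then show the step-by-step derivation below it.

6,8,4,3,5

step 1: discover 6; path=6; order=6
step 2: discover 8; path=6>8; order=6,8
step 3: discover 4; path=6>8>4; order=6,8,4
step 4: discover 2; path=6>8>4>2; order=6,8,4,2
step 5: discover 3; path=6>8>4>3; order=6,8,4,2,3
step 6: discover 5; path=6>8>4>3>5; order=6,8,4,2,3,5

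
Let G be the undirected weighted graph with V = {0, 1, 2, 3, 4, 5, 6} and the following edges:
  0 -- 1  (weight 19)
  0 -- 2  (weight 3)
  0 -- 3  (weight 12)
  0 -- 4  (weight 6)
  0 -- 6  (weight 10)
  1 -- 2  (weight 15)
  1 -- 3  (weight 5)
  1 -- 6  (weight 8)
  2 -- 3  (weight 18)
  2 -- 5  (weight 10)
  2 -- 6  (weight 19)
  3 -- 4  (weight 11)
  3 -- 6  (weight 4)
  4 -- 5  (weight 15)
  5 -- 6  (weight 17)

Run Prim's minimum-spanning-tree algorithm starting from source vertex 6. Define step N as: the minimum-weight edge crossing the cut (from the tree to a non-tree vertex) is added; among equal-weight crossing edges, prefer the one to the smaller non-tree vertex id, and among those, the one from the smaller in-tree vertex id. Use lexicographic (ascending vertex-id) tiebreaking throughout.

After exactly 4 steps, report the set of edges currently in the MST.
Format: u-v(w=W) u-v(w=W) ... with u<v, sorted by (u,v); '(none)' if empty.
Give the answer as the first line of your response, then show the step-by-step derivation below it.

0-2(w=3) 0-6(w=10) 1-3(w=5) 3-6(w=4)

step 1: add edge 3-6 (w=4); MST = {3-6(w=4)}
step 2: add edge 1-3 (w=5); MST = {1-3(w=5) 3-6(w=4)}
step 3: add edge 0-6 (w=10); MST = {0-6(w=10) 1-3(w=5) 3-6(w=4)}
step 4: add edge 0-2 (w=3); MST = {0-2(w=3) 0-6(w=10) 1-3(w=5) 3-6(w=4)}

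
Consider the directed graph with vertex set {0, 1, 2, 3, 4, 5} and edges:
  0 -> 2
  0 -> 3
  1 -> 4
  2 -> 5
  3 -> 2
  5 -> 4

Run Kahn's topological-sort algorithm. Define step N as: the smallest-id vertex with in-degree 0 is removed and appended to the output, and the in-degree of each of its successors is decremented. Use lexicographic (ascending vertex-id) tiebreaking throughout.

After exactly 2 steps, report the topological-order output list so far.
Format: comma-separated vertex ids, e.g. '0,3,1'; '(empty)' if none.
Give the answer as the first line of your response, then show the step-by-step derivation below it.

0,1

step 1: output 0; order=[0]; indeg=(0,0,1,0,2,1)
step 2: output 1; order=[0,1]; indeg=(0,0,1,0,1,1)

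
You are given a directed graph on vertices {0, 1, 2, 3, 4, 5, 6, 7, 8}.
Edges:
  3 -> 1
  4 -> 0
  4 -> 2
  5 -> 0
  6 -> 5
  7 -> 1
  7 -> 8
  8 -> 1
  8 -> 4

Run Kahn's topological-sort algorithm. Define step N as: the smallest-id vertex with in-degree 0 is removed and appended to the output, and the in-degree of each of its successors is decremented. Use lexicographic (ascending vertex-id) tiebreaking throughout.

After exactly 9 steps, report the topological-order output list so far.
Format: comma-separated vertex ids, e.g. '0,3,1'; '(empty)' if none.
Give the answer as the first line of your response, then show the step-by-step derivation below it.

3,6,5,7,8,1,4,0,2

step 1: output 3; order=[3]; indeg=(2,2,1,0,1,1,0,0,1)
step 2: output 6; order=[3,6]; indeg=(2,2,1,0,1,0,0,0,1)
step 3: output 5; order=[3,6,5]; indeg=(1,2,1,0,1,0,0,0,1)
step 4: output 7; order=[3,6,5,7]; indeg=(1,1,1,0,1,0,0,0,0)
step 5: output 8; order=[3,6,5,7,8]; indeg=(1,0,1,0,0,0,0,0,0)
step 6: output 1; order=[3,6,5,7,8,1]; indeg=(1,0,1,0,0,0,0,0,0)
step 7: output 4; order=[3,6,5,7,8,1,4]; indeg=(0,0,0,0,0,0,0,0,0)
step 8: output 0; order=[3,6,5,7,8,1,4,0]; indeg=(0,0,0,0,0,0,0,0,0)
step 9: output 2; order=[3,6,5,7,8,1,4,0,2]; indeg=(0,0,0,0,0,0,0,0,0)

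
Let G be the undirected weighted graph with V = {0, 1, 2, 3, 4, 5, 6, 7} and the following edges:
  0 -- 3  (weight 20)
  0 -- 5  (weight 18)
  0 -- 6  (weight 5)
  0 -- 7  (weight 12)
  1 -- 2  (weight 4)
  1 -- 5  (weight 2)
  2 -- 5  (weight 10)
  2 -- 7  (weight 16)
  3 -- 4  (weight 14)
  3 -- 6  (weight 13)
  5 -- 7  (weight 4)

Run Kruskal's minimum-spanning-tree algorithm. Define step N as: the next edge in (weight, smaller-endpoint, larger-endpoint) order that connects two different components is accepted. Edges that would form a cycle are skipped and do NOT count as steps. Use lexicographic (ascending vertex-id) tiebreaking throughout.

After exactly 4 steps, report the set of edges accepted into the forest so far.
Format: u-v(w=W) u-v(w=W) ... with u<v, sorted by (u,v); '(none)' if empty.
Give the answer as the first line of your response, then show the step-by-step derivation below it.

0-6(w=5) 1-2(w=4) 1-5(w=2) 5-7(w=4)

step 1: add edge 1-5 (w=2); MST = {1-5(w=2)}
step 2: add edge 1-2 (w=4); MST = {1-2(w=4) 1-5(w=2)}
step 3: add edge 5-7 (w=4); MST = {1-2(w=4) 1-5(w=2) 5-7(w=4)}
step 4: add edge 0-6 (w=5); MST = {0-6(w=5) 1-2(w=4) 1-5(w=2) 5-7(w=4)}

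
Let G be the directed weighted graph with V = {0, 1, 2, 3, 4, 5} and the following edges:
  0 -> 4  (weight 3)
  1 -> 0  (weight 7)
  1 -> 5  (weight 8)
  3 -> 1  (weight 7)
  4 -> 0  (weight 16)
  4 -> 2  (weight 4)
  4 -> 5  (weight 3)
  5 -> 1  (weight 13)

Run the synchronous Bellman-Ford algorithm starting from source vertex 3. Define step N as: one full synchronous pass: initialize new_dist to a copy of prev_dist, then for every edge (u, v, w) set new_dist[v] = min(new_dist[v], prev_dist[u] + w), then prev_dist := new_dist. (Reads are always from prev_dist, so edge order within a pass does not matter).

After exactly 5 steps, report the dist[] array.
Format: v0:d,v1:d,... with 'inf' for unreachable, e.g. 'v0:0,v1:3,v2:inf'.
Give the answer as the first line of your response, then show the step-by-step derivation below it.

v0:14,v1:7,v2:21,v3:0,v4:17,v5:15

step 1: dist = v0:inf,v1:7,v2:inf,v3:0,v4:inf,v5:inf
step 2: dist = v0:14,v1:7,v2:inf,v3:0,v4:inf,v5:15
step 3: dist = v0:14,v1:7,v2:inf,v3:0,v4:17,v5:15
step 4: dist = v0:14,v1:7,v2:21,v3:0,v4:17,v5:15
step 5: dist = v0:14,v1:7,v2:21,v3:0,v4:17,v5:15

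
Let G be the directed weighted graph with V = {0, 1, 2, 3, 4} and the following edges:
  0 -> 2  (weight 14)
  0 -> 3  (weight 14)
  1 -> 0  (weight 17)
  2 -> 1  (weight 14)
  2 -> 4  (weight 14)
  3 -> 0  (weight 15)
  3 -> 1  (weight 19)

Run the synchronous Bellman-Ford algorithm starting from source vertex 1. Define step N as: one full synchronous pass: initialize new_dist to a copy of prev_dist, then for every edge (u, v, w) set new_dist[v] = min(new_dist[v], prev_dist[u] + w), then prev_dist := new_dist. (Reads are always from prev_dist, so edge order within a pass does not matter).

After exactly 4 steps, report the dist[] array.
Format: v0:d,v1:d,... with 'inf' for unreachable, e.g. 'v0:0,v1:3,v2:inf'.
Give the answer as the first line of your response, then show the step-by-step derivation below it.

v0:17,v1:0,v2:31,v3:31,v4:45

step 1: dist = v0:17,v1:0,v2:inf,v3:inf,v4:inf
step 2: dist = v0:17,v1:0,v2:31,v3:31,v4:inf
step 3: dist = v0:17,v1:0,v2:31,v3:31,v4:45
step 4: dist = v0:17,v1:0,v2:31,v3:31,v4:45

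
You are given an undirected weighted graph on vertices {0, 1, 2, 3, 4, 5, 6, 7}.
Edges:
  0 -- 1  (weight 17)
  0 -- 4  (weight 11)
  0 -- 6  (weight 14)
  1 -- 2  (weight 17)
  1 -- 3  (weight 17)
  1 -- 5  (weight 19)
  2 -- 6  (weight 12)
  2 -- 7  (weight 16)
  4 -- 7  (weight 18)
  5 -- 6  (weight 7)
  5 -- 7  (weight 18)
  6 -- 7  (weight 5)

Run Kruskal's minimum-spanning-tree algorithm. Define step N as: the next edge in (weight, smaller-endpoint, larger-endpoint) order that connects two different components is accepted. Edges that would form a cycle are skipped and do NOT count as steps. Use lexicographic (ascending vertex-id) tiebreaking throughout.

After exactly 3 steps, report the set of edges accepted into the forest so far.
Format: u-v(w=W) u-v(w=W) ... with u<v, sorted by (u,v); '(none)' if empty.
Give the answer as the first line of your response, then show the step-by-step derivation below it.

0-4(w=11) 5-6(w=7) 6-7(w=5)

step 1: add edge 6-7 (w=5); MST = {6-7(w=5)}
step 2: add edge 5-6 (w=7); MST = {5-6(w=7) 6-7(w=5)}
step 3: add edge 0-4 (w=11); MST = {0-4(w=11) 5-6(w=7) 6-7(w=5)}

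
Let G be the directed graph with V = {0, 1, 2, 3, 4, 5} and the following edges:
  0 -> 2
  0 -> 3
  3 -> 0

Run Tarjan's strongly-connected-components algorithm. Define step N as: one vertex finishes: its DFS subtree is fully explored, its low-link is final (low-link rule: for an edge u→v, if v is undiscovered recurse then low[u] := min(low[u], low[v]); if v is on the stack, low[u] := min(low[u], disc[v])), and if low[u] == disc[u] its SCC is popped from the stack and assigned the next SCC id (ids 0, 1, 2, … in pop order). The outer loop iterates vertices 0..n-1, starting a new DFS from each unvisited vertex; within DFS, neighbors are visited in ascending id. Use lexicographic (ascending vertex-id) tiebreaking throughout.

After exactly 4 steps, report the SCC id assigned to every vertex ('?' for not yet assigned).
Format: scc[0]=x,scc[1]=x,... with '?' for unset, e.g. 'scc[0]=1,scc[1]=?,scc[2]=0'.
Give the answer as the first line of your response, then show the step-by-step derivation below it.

scc[0]=1,scc[1]=2,scc[2]=0,scc[3]=1,scc[4]=?,scc[5]=?

step 1: low=(low[0]=0,low[1]=?,low[2]=1,low[3]=?,low[4]=?,low[5]=?); scc=(scc[0]=?,scc[1]=?,scc[2]=0,scc[3]=?,scc[4]=?,scc[5]=?)
step 2: low=(low[0]=0,low[1]=?,low[2]=1,low[3]=0,low[4]=?,low[5]=?); scc=(scc[0]=?,scc[1]=?,scc[2]=0,scc[3]=?,scc[4]=?,scc[5]=?)
step 3: low=(low[0]=0,low[1]=?,low[2]=1,low[3]=0,low[4]=?,low[5]=?); scc=(scc[0]=1,scc[1]=?,scc[2]=0,scc[3]=1,scc[4]=?,scc[5]=?)
step 4: low=(low[0]=0,low[1]=3,low[2]=1,low[3]=0,low[4]=?,low[5]=?); scc=(scc[0]=1,scc[1]=2,scc[2]=0,scc[3]=1,scc[4]=?,scc[5]=?)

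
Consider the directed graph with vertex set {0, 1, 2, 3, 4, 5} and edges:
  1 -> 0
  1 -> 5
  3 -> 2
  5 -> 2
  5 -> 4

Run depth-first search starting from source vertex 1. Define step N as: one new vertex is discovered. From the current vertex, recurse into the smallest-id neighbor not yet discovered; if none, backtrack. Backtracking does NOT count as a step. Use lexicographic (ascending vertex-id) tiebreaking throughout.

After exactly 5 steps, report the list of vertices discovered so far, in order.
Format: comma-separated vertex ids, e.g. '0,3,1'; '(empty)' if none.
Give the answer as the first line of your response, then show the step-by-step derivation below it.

1,0,5,2,4

step 1: discover 1; path=1; order=1
step 2: discover 0; path=1>0; order=1,0
step 3: discover 5; path=1>5; order=1,0,5
step 4: discover 2; path=1>5>2; order=1,0,5,2
step 5: discover 4; path=1>5>4; order=1,0,5,2,4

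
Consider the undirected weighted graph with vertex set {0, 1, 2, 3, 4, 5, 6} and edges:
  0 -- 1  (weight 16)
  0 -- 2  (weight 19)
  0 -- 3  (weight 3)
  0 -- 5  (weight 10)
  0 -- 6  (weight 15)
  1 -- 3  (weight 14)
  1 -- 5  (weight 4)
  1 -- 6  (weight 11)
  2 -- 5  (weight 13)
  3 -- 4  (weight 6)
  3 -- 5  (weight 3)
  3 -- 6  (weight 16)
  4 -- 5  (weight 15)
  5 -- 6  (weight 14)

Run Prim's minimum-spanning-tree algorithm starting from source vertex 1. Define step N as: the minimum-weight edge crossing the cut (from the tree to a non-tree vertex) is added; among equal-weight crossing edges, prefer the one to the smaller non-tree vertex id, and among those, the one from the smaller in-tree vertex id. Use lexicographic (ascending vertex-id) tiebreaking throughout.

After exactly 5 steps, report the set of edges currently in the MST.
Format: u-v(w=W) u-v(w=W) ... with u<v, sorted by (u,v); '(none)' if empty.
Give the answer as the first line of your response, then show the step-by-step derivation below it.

0-3(w=3) 1-5(w=4) 1-6(w=11) 3-4(w=6) 3-5(w=3)

step 1: add edge 1-5 (w=4); MST = {1-5(w=4)}
step 2: add edge 3-5 (w=3); MST = {1-5(w=4) 3-5(w=3)}
step 3: add edge 0-3 (w=3); MST = {0-3(w=3) 1-5(w=4) 3-5(w=3)}
step 4: add edge 3-4 (w=6); MST = {0-3(w=3) 1-5(w=4) 3-4(w=6) 3-5(w=3)}
step 5: add edge 1-6 (w=11); MST = {0-3(w=3) 1-5(w=4) 1-6(w=11) 3-4(w=6) 3-5(w=3)}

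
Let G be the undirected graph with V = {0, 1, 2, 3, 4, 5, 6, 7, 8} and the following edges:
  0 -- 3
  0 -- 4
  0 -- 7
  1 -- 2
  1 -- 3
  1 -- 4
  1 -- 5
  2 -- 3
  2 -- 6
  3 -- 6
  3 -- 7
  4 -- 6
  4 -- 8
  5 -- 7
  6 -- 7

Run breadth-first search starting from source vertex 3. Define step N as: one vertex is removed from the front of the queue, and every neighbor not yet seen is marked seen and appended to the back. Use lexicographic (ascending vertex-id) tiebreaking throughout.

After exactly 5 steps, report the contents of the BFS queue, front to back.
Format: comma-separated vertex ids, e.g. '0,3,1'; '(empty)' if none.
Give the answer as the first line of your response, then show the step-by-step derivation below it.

7,4,5

step 1: dequeue 3; queue=[0,1,2,6,7]; order=3
step 2: dequeue 0; queue=[1,2,6,7,4]; order=3,0
step 3: dequeue 1; queue=[2,6,7,4,5]; order=3,0,1
step 4: dequeue 2; queue=[6,7,4,5]; order=3,0,1,2
step 5: dequeue 6; queue=[7,4,5]; order=3,0,1,2,6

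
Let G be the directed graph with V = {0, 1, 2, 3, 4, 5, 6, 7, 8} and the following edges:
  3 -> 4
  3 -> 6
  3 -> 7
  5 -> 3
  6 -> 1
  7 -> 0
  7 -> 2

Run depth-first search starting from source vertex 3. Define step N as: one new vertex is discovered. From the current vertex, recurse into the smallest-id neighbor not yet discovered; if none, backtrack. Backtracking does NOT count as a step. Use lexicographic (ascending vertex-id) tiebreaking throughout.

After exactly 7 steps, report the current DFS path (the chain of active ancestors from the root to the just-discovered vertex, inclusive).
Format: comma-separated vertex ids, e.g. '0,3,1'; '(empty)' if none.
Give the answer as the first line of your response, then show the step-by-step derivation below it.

3,7,2

step 1: discover 3; path=3; order=3
step 2: discover 4; path=3>4; order=3,4
step 3: discover 6; path=3>6; order=3,4,6
step 4: discover 1; path=3>6>1; order=3,4,6,1
step 5: discover 7; path=3>7; order=3,4,6,1,7
step 6: discover 0; path=3>7>0; order=3,4,6,1,7,0
step 7: discover 2; path=3>7>2; order=3,4,6,1,7,0,2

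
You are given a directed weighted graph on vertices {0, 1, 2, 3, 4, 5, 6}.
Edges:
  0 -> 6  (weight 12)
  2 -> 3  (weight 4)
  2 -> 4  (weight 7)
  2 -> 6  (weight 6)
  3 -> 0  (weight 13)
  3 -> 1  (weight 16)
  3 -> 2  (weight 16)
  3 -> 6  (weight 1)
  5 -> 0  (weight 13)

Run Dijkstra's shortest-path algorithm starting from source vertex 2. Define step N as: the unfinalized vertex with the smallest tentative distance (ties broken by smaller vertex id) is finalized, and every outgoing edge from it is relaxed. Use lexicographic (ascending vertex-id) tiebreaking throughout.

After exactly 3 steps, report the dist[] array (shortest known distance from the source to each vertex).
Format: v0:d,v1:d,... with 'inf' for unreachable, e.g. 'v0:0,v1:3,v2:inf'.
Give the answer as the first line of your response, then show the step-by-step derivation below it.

v0:17,v1:20,v2:0,v3:4,v4:7,v5:inf,v6:5

step 1: dist = v0:inf,v1:inf,v2:0,v3:4,v4:7,v5:inf,v6:6
step 2: dist = v0:17,v1:20,v2:0,v3:4,v4:7,v5:inf,v6:5
step 3: dist = v0:17,v1:20,v2:0,v3:4,v4:7,v5:inf,v6:5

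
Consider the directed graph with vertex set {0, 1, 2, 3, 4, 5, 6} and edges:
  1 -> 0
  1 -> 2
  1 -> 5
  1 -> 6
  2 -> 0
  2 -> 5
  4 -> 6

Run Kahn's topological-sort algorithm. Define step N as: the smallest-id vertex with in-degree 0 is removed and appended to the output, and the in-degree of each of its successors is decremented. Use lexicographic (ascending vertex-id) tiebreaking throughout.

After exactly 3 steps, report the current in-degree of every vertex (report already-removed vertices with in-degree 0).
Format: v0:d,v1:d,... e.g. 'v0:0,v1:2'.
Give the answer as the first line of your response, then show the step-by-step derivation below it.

v0:0,v1:0,v2:0,v3:0,v4:0,v5:0,v6:1

step 1: output 1; order=[1]; indeg=(1,0,0,0,0,1,1)
step 2: output 2; order=[1,2]; indeg=(0,0,0,0,0,0,1)
step 3: output 0; order=[1,2,0]; indeg=(0,0,0,0,0,0,1)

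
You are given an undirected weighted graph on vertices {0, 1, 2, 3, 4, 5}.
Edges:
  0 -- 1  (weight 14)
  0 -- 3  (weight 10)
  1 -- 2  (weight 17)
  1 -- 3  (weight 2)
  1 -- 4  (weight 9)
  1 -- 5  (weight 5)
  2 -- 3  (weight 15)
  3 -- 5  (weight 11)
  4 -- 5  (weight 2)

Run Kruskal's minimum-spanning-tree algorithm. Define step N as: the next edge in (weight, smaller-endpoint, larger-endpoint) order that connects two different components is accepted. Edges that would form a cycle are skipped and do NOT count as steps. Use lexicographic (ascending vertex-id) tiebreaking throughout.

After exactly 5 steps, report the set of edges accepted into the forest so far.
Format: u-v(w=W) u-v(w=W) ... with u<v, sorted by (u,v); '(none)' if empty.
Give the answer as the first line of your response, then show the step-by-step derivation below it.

0-3(w=10) 1-3(w=2) 1-5(w=5) 2-3(w=15) 4-5(w=2)

step 1: add edge 1-3 (w=2); MST = {1-3(w=2)}
step 2: add edge 4-5 (w=2); MST = {1-3(w=2) 4-5(w=2)}
step 3: add edge 1-5 (w=5); MST = {1-3(w=2) 1-5(w=5) 4-5(w=2)}
step 4: add edge 0-3 (w=10); MST = {0-3(w=10) 1-3(w=2) 1-5(w=5) 4-5(w=2)}
step 5: add edge 2-3 (w=15); MST = {0-3(w=10) 1-3(w=2) 1-5(w=5) 2-3(w=15) 4-5(w=2)}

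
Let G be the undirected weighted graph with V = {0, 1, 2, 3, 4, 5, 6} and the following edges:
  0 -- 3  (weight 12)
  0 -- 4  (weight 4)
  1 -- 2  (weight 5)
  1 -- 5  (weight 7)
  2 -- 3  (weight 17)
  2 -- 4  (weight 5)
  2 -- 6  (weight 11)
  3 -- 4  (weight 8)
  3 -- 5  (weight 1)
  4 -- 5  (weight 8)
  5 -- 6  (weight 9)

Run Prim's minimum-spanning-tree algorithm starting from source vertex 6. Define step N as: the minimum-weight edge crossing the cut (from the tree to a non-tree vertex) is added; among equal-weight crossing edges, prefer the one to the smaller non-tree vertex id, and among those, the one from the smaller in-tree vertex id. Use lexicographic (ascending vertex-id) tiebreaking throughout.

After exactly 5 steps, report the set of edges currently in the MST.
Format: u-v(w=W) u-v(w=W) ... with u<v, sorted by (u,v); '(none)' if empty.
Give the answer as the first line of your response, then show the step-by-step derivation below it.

1-2(w=5) 1-5(w=7) 2-4(w=5) 3-5(w=1) 5-6(w=9)

step 1: add edge 5-6 (w=9); MST = {5-6(w=9)}
step 2: add edge 3-5 (w=1); MST = {3-5(w=1) 5-6(w=9)}
step 3: add edge 1-5 (w=7); MST = {1-5(w=7) 3-5(w=1) 5-6(w=9)}
step 4: add edge 1-2 (w=5); MST = {1-2(w=5) 1-5(w=7) 3-5(w=1) 5-6(w=9)}
step 5: add edge 2-4 (w=5); MST = {1-2(w=5) 1-5(w=7) 2-4(w=5) 3-5(w=1) 5-6(w=9)}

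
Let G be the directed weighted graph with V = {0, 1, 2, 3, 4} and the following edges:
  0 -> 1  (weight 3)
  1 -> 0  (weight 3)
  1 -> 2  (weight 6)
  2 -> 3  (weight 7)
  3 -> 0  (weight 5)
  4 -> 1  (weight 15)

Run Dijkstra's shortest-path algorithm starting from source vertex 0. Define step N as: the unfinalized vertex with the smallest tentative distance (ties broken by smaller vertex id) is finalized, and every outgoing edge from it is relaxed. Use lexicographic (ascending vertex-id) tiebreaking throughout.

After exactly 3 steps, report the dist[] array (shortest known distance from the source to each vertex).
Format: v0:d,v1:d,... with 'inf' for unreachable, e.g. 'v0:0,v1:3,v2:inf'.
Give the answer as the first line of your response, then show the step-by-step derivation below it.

v0:0,v1:3,v2:9,v3:16,v4:inf

step 1: dist = v0:0,v1:3,v2:inf,v3:inf,v4:inf
step 2: dist = v0:0,v1:3,v2:9,v3:inf,v4:inf
step 3: dist = v0:0,v1:3,v2:9,v3:16,v4:inf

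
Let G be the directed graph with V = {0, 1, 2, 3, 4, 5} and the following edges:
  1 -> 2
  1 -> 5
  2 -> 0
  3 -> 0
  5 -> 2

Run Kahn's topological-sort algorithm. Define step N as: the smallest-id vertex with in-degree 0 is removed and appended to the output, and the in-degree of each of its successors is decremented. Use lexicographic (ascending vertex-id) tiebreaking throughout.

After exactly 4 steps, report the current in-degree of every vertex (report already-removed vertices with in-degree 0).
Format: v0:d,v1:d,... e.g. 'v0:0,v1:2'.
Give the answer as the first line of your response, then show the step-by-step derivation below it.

v0:1,v1:0,v2:0,v3:0,v4:0,v5:0

step 1: output 1; order=[1]; indeg=(2,0,1,0,0,0)
step 2: output 3; order=[1,3]; indeg=(1,0,1,0,0,0)
step 3: output 4; order=[1,3,4]; indeg=(1,0,1,0,0,0)
step 4: output 5; order=[1,3,4,5]; indeg=(1,0,0,0,0,0)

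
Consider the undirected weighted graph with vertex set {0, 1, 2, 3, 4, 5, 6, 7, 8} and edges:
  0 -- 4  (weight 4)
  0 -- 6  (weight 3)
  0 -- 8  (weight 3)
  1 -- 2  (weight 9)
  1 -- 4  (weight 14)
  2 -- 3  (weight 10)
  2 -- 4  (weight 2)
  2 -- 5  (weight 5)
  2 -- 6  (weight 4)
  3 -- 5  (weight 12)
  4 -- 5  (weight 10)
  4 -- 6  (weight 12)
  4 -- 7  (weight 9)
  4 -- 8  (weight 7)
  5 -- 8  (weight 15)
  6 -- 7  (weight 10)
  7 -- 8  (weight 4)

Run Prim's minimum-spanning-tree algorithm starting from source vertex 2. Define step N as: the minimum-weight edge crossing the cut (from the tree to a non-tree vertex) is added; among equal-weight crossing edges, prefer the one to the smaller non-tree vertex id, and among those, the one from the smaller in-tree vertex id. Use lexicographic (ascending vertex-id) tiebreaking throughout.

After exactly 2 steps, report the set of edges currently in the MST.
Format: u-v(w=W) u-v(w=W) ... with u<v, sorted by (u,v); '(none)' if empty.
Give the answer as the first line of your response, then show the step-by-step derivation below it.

0-4(w=4) 2-4(w=2)

step 1: add edge 2-4 (w=2); MST = {2-4(w=2)}
step 2: add edge 0-4 (w=4); MST = {0-4(w=4) 2-4(w=2)}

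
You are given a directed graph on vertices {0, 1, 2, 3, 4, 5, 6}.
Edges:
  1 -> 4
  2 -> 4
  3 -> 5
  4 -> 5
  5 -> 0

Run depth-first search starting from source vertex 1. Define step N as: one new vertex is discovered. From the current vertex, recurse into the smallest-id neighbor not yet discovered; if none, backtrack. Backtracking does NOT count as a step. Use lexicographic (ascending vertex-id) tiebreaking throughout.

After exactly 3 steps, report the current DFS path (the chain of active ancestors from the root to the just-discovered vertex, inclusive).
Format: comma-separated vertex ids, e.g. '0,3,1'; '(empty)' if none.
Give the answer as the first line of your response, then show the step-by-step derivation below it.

1,4,5

step 1: discover 1; path=1; order=1
step 2: discover 4; path=1>4; order=1,4
step 3: discover 5; path=1>4>5; order=1,4,5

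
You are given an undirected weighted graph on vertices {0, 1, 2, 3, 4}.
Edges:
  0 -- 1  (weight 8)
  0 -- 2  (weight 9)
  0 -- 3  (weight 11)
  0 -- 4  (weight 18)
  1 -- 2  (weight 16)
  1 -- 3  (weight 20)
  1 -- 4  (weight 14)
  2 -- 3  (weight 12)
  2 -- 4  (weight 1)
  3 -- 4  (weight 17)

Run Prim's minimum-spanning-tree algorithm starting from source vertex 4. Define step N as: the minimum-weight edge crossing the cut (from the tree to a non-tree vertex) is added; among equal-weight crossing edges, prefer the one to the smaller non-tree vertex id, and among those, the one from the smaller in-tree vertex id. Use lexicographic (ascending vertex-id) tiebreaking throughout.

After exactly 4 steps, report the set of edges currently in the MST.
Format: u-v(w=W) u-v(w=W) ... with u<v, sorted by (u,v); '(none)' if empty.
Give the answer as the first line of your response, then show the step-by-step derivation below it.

0-1(w=8) 0-2(w=9) 0-3(w=11) 2-4(w=1)

step 1: add edge 2-4 (w=1); MST = {2-4(w=1)}
step 2: add edge 0-2 (w=9); MST = {0-2(w=9) 2-4(w=1)}
step 3: add edge 0-1 (w=8); MST = {0-1(w=8) 0-2(w=9) 2-4(w=1)}
step 4: add edge 0-3 (w=11); MST = {0-1(w=8) 0-2(w=9) 0-3(w=11) 2-4(w=1)}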